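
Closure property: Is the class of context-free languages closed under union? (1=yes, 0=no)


CFL closure properties:
  Closed under: union, concatenation, Kleene star
  NOT closed under: intersection, complement
Operation 'union' is in closed list -> Yes (closed)

1


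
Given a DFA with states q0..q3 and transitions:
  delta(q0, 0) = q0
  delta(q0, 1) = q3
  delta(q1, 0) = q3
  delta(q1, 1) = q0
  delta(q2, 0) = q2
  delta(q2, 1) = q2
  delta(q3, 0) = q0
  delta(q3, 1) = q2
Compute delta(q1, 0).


Looking up transition function:
delta(q1, 0) in the table
Row: q1, Column: 0
Result: q3

q3


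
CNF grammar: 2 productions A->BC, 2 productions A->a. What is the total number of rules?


CNF allows two rule forms:
  A -> BC (binary): 2 rules
  A -> a (terminal): 2 rules
Total = 2 + 2 = 4

4


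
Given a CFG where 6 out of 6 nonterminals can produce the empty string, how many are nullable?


Nonterminals: {S, A, B, C, D, E}
A nonterminal is nullable if it can derive epsilon
Counting nullable nonterminals: 6
Total nullable = 6

6


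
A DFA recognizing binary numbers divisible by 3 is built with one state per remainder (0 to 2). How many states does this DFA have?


Divisibility by 3 is tracked via the remainder mod 3: 0, 1, ..., 2
The construction assigns one state to each remainder
Number of remainders = 3

3


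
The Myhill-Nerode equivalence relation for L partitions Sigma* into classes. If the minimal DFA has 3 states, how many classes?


Myhill-Nerode theorem:
Number of equivalence classes = number of states in minimal DFA
Minimal DFA states = 3
Therefore equivalence classes = 3

3


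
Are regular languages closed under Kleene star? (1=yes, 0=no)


Regular languages are closed under:
- Union (DFA product construction)
- Intersection (DFA product construction)
- Complement (swap accept/reject states)
- Concatenation (NFA construction)
- Kleene star (NFA construction)
Kleene star is in this list
Therefore: closed

1


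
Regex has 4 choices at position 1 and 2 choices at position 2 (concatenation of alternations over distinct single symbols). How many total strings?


First group: 4 alternatives
Second group: 2 alternatives
Concatenation: each choice from group 1 pairs with each from group 2
Total = 4 x 2 = 8

8


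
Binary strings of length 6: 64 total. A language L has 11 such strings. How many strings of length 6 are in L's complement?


Alphabet: {0,1}
String length: 6
Total strings of length 6 = 2^6 = 64
Strings in L = 11
Complement = total - |L|
= 64 - 11
= 53

53


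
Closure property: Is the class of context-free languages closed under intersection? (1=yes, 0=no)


CFL closure properties:
  Closed under: union, concatenation, Kleene star
  NOT closed under: intersection, complement
Operation 'intersection' is in not-closed list -> No (not closed)

0


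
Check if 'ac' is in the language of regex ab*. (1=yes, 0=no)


Pattern: ab*
String: 'ac'
Pattern requires: exactly one 'a' followed by zero or more 'b's
First char is 'a' -> OK
Rest 'c': all b's? No
Result: 0

0


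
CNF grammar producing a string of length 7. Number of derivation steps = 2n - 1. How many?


Chomsky Normal Form derivation:
String length n = 7
Each step either:
  - Splits a nonterminal into two (n-1 such steps)
  - Converts a nonterminal to terminal (n such steps)
Total = (n-1) + n = 2n - 1
= 2(7) - 1
= 14 - 1
= 13

13


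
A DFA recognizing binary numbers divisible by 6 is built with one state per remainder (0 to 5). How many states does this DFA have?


Divisibility by 6 is tracked via the remainder mod 6: 0, 1, ..., 5
The construction assigns one state to each remainder
Number of remainders = 6

6


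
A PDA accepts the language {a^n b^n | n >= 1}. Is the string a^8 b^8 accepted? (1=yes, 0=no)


Language requires equal numbers of a's and b's
PDA pushes for each 'a', pops for each 'b'
Number of a's = 8
Number of b's = 8
8 == 8 -> Accept

1


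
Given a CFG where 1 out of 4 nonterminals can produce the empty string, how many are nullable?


Nonterminals: {S, A, B, C}
A nonterminal is nullable if it can derive epsilon
Counting nullable nonterminals: 1
Total nullable = 1

1


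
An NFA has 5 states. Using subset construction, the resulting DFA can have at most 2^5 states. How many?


NFA has 5 states
Subset construction: each DFA state = subset of NFA states
Maximum subsets = 2^5
2^5 = 32

32


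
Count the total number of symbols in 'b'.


String: 'b'
Counting characters:
  'b' appears 1 time(s)
Total length = 0 + 1 = 1

1


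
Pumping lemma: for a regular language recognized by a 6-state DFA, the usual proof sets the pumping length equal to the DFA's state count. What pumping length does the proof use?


Pumping lemma for regular languages (standard proof):
Take p = |Q|, the number of DFA states.
Any string of length >= |Q| passes through |Q|+1 states while reading its first |Q| symbols,
so by pigeonhole some state repeats, giving the loop that can be pumped.
Here |Q| = 6
Therefore the proof uses p = 6

6


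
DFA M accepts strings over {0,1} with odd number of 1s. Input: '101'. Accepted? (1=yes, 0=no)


DFA has 2 states: q_even (start, accept=no) and q_odd
Processing string '101' character by character:
  Position 0: read '1', 1-count=1 -> q_odd
  Position 1: read '0', 1-count=1 -> q_odd (no change)
  Position 2: read '1', 1-count=2 -> q_even
Final state: q_even, total 1s = 2 (even); the DFA requires an odd count -> reject

0


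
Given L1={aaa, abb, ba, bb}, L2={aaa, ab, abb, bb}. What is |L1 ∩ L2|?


L1 = {aaa, abb, ba, bb}
L2 = {aaa, ab, abb, bb}
Checking each string in L1 against L2:
  'aaa': in L2? Yes
  'abb': in L2? Yes
  'ba': in L2? No
  'bb': in L2? Yes
Intersection = {aaa, abb, bb}
|L1 ∩ L2| = 3

3


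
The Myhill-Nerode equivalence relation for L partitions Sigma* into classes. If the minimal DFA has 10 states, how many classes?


Myhill-Nerode theorem:
Number of equivalence classes = number of states in minimal DFA
Minimal DFA states = 10
Therefore equivalence classes = 10

10


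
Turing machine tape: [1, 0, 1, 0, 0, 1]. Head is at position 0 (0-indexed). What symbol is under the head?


Tape: [1, 0, 1, 0, 0, 1]
Positions: 0 1 2 3 4 5
Values:    1 0 1 0 0 1
Head at position 0
tape[0] = 1

1


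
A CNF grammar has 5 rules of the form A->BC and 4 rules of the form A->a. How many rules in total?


CNF allows two rule forms:
  A -> BC (binary): 5 rules
  A -> a (terminal): 4 rules
Total = 5 + 4 = 9

9


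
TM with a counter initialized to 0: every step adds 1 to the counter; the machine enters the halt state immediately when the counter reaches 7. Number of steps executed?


Counter starts at 0. Counting sequence:
  Step 1: counter = 1
  Step 2: counter = 2
  Step 3: counter = 3
  Step 4: counter = 4
  Step 5: counter = 5
  Step 6: counter = 6
  Step 7: counter = 7
Counter reached 7 -> halt
Total steps = 7

7


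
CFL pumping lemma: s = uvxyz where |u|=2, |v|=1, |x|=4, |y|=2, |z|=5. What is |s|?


|s| = |u| + |v| + |x| + |y| + |z|
= 2 + 1 + 4 + 2 + 5
= 3 + 4 + 7
= 7 + 7
= 14

14


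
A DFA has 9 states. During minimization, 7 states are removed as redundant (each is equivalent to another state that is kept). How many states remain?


Original DFA: 9 states
Redundant states removed: 7
Minimized states = original - removed
= 9 - 7
= 2

2


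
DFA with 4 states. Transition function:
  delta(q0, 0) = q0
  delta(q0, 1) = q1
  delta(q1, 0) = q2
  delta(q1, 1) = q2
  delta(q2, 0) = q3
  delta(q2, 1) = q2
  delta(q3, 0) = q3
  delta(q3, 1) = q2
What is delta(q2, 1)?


Looking up transition function:
delta(q2, 1) in the table
Row: q2, Column: 1
Result: q2

q2


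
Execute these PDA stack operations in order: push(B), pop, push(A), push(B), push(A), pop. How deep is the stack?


Tracing stack operations:
  push(B) -> stack = [B], depth=1
  pop -> removed B, stack = [], depth=0
  push(A) -> stack = [A], depth=1
  push(B) -> stack = [A,B], depth=2
  push(A) -> stack = [A,B,A], depth=3
  pop -> removed A, stack = [A,B], depth=2
Final depth = 2

2


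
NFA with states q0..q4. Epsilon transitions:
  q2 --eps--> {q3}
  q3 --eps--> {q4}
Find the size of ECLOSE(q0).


Starting from q0
Initialize closure = {q0}
q0 has no outgoing epsilon transitions -> nothing to add
Final closure: {q0}
Size = 1

1


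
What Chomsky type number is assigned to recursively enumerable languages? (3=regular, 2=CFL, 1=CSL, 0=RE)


Chomsky hierarchy levels:
  Type 3: Regular (DFA/NFA/regex)
  Type 2: Context-free (PDA)
  Type 1: Context-sensitive
  Type 0: Recursively enumerable (TM)
'recursively enumerable' corresponds to Type 0

0


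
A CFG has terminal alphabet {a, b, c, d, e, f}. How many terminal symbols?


Terminal symbols: a, b, c, d, e, f
Counting each: a (#1), b (#2), c (#3), d (#4), e (#5), f (#6)
Total = 6

6


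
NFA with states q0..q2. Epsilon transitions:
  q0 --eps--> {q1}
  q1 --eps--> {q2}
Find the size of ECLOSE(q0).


Starting from q0
Initialize closure = {q0}
Follow epsilon from q0 -> add q1
Follow epsilon from q1 -> add q2
Final closure: {q0, q1, q2}
Size = 3

3


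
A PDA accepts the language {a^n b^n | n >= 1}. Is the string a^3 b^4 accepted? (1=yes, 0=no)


Language requires equal numbers of a's and b's
PDA pushes for each 'a', pops for each 'b'
Number of a's = 3
Number of b's = 4
3 != 4 -> Reject

0


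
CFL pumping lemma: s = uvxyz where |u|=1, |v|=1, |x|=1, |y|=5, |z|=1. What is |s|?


|s| = |u| + |v| + |x| + |y| + |z|
= 1 + 1 + 1 + 5 + 1
= 2 + 1 + 6
= 3 + 6
= 9

9


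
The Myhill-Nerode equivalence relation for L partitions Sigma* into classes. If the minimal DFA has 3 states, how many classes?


Myhill-Nerode theorem:
Number of equivalence classes = number of states in minimal DFA
Minimal DFA states = 3
Therefore equivalence classes = 3

3


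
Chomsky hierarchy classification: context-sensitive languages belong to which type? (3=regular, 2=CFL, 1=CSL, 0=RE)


Chomsky hierarchy levels:
  Type 3: Regular (DFA/NFA/regex)
  Type 2: Context-free (PDA)
  Type 1: Context-sensitive
  Type 0: Recursively enumerable (TM)
'context-sensitive' corresponds to Type 1

1


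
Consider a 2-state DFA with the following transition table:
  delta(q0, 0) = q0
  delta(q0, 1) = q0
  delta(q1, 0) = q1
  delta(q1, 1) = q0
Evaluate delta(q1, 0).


Looking up transition function:
delta(q1, 0) in the table
Row: q1, Column: 0
Result: q1

q1


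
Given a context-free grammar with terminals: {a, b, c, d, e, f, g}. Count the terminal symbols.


Terminal symbols: a, b, c, d, e, f, g
Counting each: a (#1), b (#2), c (#3), d (#4), e (#5), f (#6), g (#7)
Total = 7

7


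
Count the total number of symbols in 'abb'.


String: 'abb'
Counting characters:
  'a' appears 1 time(s)
  'b' appears 2 time(s)
Total length = 1 + 2 = 3

3


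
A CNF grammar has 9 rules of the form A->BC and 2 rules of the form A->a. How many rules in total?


CNF allows two rule forms:
  A -> BC (binary): 9 rules
  A -> a (terminal): 2 rules
Total = 9 + 2 = 11

11


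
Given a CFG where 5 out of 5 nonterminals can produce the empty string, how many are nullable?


Nonterminals: {S, A, B, C, D}
A nonterminal is nullable if it can derive epsilon
Counting nullable nonterminals: 5
Total nullable = 5

5


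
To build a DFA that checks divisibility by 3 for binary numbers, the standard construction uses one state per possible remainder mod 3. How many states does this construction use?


Divisibility by 3 is tracked via the remainder mod 3: 0, 1, ..., 2
The construction assigns one state to each remainder
Number of remainders = 3

3


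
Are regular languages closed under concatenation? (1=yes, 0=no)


Regular languages are closed under:
- Union (DFA product construction)
- Intersection (DFA product construction)
- Complement (swap accept/reject states)
- Concatenation (NFA construction)
- Kleene star (NFA construction)
concatenation is in this list
Therefore: closed

1


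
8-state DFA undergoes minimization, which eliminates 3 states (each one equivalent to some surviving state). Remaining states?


Original DFA: 8 states
Redundant states removed: 3
Minimized states = original - removed
= 8 - 3
= 5

5


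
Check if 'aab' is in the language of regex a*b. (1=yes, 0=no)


Pattern: a*b
String: 'aab'
Pattern requires: zero or more 'a's followed by exactly one 'b'
Found 2 leading 'a's
Remaining: 'b'
Remaining is exactly 'b' -> match
Result: 1

1


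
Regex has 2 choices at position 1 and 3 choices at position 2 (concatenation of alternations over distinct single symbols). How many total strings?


First group: 2 alternatives
Second group: 3 alternatives
Concatenation: each choice from group 1 pairs with each from group 2
Total = 2 x 3 = 6

6


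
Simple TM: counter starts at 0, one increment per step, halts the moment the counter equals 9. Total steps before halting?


Counter starts at 0. Counting sequence:
  Step 1: counter = 1
  Step 2: counter = 2
  Step 3: counter = 3
  Step 4: counter = 4
  Step 5: counter = 5
  Step 6: counter = 6
  ...
  Step 9: counter = 9
Counter reached 9 -> halt
Total steps = 9

9


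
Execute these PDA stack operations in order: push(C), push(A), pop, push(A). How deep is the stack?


Tracing stack operations:
  push(C) -> stack = [C], depth=1
  push(A) -> stack = [C,A], depth=2
  pop -> removed A, stack = [C], depth=1
  push(A) -> stack = [C,A], depth=2
Final depth = 2

2


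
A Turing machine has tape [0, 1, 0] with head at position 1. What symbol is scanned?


Tape: [0, 1, 0]
Positions: 0 1 2
Values:    0 1 0
Head at position 1
tape[1] = 1

1


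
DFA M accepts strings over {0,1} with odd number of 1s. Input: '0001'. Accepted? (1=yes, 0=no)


DFA has 2 states: q_even (start, accept=no) and q_odd
Processing string '0001' character by character:
  Position 0: read '0', 1-count=0 -> q_even (no change)
  Position 1: read '0', 1-count=0 -> q_even (no change)
  Position 2: read '0', 1-count=0 -> q_even (no change)
  Position 3: read '1', 1-count=1 -> q_odd
Final state: q_odd, total 1s = 1 (odd); the DFA requires an odd count -> accept

1


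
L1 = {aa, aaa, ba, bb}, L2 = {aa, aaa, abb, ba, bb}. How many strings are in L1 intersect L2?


L1 = {aa, aaa, ba, bb}
L2 = {aa, aaa, abb, ba, bb}
Checking each string in L1 against L2:
  'aa': in L2? Yes
  'aaa': in L2? Yes
  'ba': in L2? Yes
  'bb': in L2? Yes
Intersection = {aa, aaa, ba, bb}
|L1 ∩ L2| = 4

4


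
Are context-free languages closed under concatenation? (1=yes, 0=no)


CFL closure properties:
  Closed under: union, concatenation, Kleene star
  NOT closed under: intersection, complement
Operation 'concatenation' is in closed list -> Yes (closed)

1


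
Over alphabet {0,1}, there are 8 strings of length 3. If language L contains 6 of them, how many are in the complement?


Alphabet: {0,1}
String length: 3
Total strings of length 3 = 2^3 = 8
Strings in L = 6
Complement = total - |L|
= 8 - 6
= 2

2


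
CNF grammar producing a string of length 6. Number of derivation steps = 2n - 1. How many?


Chomsky Normal Form derivation:
String length n = 6
Each step either:
  - Splits a nonterminal into two (n-1 such steps)
  - Converts a nonterminal to terminal (n such steps)
Total = (n-1) + n = 2n - 1
= 2(6) - 1
= 12 - 1
= 11

11


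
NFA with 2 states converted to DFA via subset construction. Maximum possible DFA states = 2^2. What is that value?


NFA has 2 states
Subset construction: each DFA state = subset of NFA states
Maximum subsets = 2^2
2^2 = 4

4


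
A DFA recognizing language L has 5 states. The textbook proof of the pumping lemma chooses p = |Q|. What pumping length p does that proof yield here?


Pumping lemma for regular languages (standard proof):
Take p = |Q|, the number of DFA states.
Any string of length >= |Q| passes through |Q|+1 states while reading its first |Q| symbols,
so by pigeonhole some state repeats, giving the loop that can be pumped.
Here |Q| = 5
Therefore the proof uses p = 5

5


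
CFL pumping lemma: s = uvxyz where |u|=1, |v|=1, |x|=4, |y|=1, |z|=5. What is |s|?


|s| = |u| + |v| + |x| + |y| + |z|
= 1 + 1 + 4 + 1 + 5
= 2 + 4 + 6
= 6 + 6
= 12

12


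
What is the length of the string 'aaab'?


String: 'aaab'
Counting characters:
  'a' appears 3 time(s)
  'b' appears 1 time(s)
Total length = 3 + 1 = 4

4


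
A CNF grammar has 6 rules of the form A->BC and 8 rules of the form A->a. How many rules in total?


CNF allows two rule forms:
  A -> BC (binary): 6 rules
  A -> a (terminal): 8 rules
Total = 6 + 8 = 14

14


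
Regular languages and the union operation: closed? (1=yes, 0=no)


Regular languages are closed under all standard operations:
- Union: Yes (product construction)
- Intersection: Yes (product construction)
- Complement: Yes (swap accept/reject)
- Concatenation: Yes (NFA construction)
Operation: union -> Closed

1


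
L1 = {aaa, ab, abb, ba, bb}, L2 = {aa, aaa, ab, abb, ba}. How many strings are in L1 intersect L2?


L1 = {aaa, ab, abb, ba, bb}
L2 = {aa, aaa, ab, abb, ba}
Checking each string in L1 against L2:
  'aaa': in L2? Yes
  'ab': in L2? Yes
  'abb': in L2? Yes
  'ba': in L2? Yes
  'bb': in L2? No
Intersection = {aaa, ab, abb, ba}
|L1 ∩ L2| = 4

4


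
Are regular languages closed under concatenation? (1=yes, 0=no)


Regular languages are closed under:
- Union (DFA product construction)
- Intersection (DFA product construction)
- Complement (swap accept/reject states)
- Concatenation (NFA construction)
- Kleene star (NFA construction)
concatenation is in this list
Therefore: closed

1


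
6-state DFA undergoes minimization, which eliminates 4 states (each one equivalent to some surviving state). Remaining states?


Original DFA: 6 states
Redundant states removed: 4
Minimized states = original - removed
= 6 - 4
= 2

2


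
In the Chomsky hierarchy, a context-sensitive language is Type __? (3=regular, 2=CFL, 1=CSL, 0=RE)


Chomsky hierarchy levels:
  Type 3: Regular (DFA/NFA/regex)
  Type 2: Context-free (PDA)
  Type 1: Context-sensitive
  Type 0: Recursively enumerable (TM)
'context-sensitive' corresponds to Type 1

1


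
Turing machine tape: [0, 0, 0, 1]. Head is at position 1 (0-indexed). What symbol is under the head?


Tape: [0, 0, 0, 1]
Positions: 0 1 2 3
Values:    0 0 0 1
Head at position 1
tape[1] = 0

0


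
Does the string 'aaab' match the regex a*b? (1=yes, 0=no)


Pattern: a*b
String: 'aaab'
Pattern requires: zero or more 'a's followed by exactly one 'b'
Found 3 leading 'a's
Remaining: 'b'
Remaining is exactly 'b' -> match
Result: 1

1


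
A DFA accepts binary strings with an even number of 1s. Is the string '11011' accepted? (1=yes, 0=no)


DFA has 2 states: q_even (start, accept=yes) and q_odd
Processing string '11011' character by character:
  Position 0: read '1', 1-count=1 -> q_odd
  Position 1: read '1', 1-count=2 -> q_even
  Position 2: read '0', 1-count=2 -> q_even (no change)
  Position 3: read '1', 1-count=3 -> q_odd
  Position 4: read '1', 1-count=4 -> q_even
Final state: q_even, total 1s = 4 (even); the DFA requires an even count -> accept

1


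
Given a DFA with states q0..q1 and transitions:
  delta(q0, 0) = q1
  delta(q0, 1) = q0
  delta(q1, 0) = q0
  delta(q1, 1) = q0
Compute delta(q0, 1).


Looking up transition function:
delta(q0, 1) in the table
Row: q0, Column: 1
Result: q0

q0


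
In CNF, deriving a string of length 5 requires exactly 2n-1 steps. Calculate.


Chomsky Normal Form derivation:
String length n = 5
Each step either:
  - Splits a nonterminal into two (n-1 such steps)
  - Converts a nonterminal to terminal (n such steps)
Total = (n-1) + n = 2n - 1
= 2(5) - 1
= 10 - 1
= 9

9


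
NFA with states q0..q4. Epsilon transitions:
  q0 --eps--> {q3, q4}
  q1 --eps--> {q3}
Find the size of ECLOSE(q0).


Starting from q0
Initialize closure = {q0}
Follow epsilon from q0 -> add q3
Follow epsilon from q0 -> add q4
Final closure: {q0, q3, q4}
Size = 3

3


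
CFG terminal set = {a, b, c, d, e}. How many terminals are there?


Terminal symbols: a, b, c, d, e
Counting each: a (#1), b (#2), c (#3), d (#4), e (#5)
Total = 5

5


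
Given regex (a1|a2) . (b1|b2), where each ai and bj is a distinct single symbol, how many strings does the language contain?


First group: 2 alternatives
Second group: 2 alternatives
Concatenation: each choice from group 1 pairs with each from group 2
Total = 2 x 2 = 4

4


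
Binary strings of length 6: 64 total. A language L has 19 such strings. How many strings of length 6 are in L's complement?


Alphabet: {0,1}
String length: 6
Total strings of length 6 = 2^6 = 64
Strings in L = 19
Complement = total - |L|
= 64 - 19
= 45

45


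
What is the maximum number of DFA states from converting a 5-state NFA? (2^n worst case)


NFA has 5 states
Subset construction: each DFA state = subset of NFA states
Maximum subsets = 2^5
2^5 = 32

32


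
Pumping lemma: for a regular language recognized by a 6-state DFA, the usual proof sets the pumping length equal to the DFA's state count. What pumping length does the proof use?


Pumping lemma for regular languages (standard proof):
Take p = |Q|, the number of DFA states.
Any string of length >= |Q| passes through |Q|+1 states while reading its first |Q| symbols,
so by pigeonhole some state repeats, giving the loop that can be pumped.
Here |Q| = 6
Therefore the proof uses p = 6

6


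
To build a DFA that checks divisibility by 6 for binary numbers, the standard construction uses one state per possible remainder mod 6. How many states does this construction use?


Divisibility by 6 is tracked via the remainder mod 6: 0, 1, ..., 5
The construction assigns one state to each remainder
Number of remainders = 6

6


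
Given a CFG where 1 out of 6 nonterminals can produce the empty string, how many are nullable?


Nonterminals: {S, A, B, C, D, E}
A nonterminal is nullable if it can derive epsilon
Counting nullable nonterminals: 1
Total nullable = 1

1


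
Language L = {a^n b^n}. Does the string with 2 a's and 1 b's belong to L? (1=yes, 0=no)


Language requires equal numbers of a's and b's
PDA pushes for each 'a', pops for each 'b'
Number of a's = 2
Number of b's = 1
2 != 1 -> Reject

0


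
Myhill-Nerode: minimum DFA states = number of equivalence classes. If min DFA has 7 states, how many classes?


Myhill-Nerode theorem:
Number of equivalence classes = number of states in minimal DFA
Minimal DFA states = 7
Therefore equivalence classes = 7

7


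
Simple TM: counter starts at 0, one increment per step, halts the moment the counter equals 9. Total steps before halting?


Counter starts at 0. Counting sequence:
  Step 1: counter = 1
  Step 2: counter = 2
  Step 3: counter = 3
  Step 4: counter = 4
  Step 5: counter = 5
  Step 6: counter = 6
  ...
  Step 9: counter = 9
Counter reached 9 -> halt
Total steps = 9

9


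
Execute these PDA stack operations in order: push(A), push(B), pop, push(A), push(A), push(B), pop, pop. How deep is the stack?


Tracing stack operations:
  push(A) -> stack = [A], depth=1
  push(B) -> stack = [A,B], depth=2
  pop -> removed B, stack = [A], depth=1
  push(A) -> stack = [A,A], depth=2
  push(A) -> stack = [A,A,A], depth=3
  push(B) -> stack = [A,A,A,B], depth=4
  pop -> removed B, stack = [A,A,A], depth=3
  pop -> removed A, stack = [A,A], depth=2
Final depth = 2

2


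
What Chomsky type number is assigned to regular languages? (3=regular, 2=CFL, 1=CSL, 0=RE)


Chomsky hierarchy levels:
  Type 3: Regular (DFA/NFA/regex)
  Type 2: Context-free (PDA)
  Type 1: Context-sensitive
  Type 0: Recursively enumerable (TM)
'regular' corresponds to Type 3

3


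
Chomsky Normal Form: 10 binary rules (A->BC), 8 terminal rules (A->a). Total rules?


CNF allows two rule forms:
  A -> BC (binary): 10 rules
  A -> a (terminal): 8 rules
Total = 10 + 8 = 18

18


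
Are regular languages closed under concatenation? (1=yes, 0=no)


Regular languages are closed under all standard operations:
- Union: Yes (product construction)
- Intersection: Yes (product construction)
- Complement: Yes (swap accept/reject)
- Concatenation: Yes (NFA construction)
Operation: concatenation -> Closed

1


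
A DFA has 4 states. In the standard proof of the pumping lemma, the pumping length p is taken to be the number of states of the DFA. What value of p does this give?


Pumping lemma for regular languages (standard proof):
Take p = |Q|, the number of DFA states.
Any string of length >= |Q| passes through |Q|+1 states while reading its first |Q| symbols,
so by pigeonhole some state repeats, giving the loop that can be pumped.
Here |Q| = 4
Therefore the proof uses p = 4

4


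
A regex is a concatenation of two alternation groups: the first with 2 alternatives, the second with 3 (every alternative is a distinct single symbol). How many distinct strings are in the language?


First group: 2 alternatives
Second group: 3 alternatives
Concatenation: each choice from group 1 pairs with each from group 2
Total = 2 x 3 = 6

6


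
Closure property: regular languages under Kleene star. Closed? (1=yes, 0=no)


Regular languages are closed under:
- Union (DFA product construction)
- Intersection (DFA product construction)
- Complement (swap accept/reject states)
- Concatenation (NFA construction)
- Kleene star (NFA construction)
Kleene star is in this list
Therefore: closed

1


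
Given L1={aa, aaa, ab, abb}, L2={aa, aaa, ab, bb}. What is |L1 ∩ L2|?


L1 = {aa, aaa, ab, abb}
L2 = {aa, aaa, ab, bb}
Checking each string in L1 against L2:
  'aa': in L2? Yes
  'aaa': in L2? Yes
  'ab': in L2? Yes
  'abb': in L2? No
Intersection = {aa, aaa, ab}
|L1 ∩ L2| = 3

3


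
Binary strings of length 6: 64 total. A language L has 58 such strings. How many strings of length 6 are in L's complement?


Alphabet: {0,1}
String length: 6
Total strings of length 6 = 2^6 = 64
Strings in L = 58
Complement = total - |L|
= 64 - 58
= 6

6


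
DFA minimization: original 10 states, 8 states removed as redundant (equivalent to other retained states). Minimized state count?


Original DFA: 10 states
Redundant states removed: 8
Minimized states = original - removed
= 10 - 8
= 2

2


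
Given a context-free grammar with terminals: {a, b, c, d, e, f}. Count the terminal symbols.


Terminal symbols: a, b, c, d, e, f
Counting each: a (#1), b (#2), c (#3), d (#4), e (#5), f (#6)
Total = 6

6


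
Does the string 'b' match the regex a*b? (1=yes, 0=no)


Pattern: a*b
String: 'b'
Pattern requires: zero or more 'a's followed by exactly one 'b'
Found 0 leading 'a's
Remaining: 'b'
Remaining is exactly 'b' -> match
Result: 1

1


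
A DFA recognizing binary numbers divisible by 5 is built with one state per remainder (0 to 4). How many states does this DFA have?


Divisibility by 5 is tracked via the remainder mod 5: 0, 1, ..., 4
The construction assigns one state to each remainder
Number of remainders = 5

5


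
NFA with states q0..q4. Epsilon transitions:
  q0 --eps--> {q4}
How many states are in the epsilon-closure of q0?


Starting from q0
Initialize closure = {q0}
Follow epsilon from q0 -> add q4
Final closure: {q0, q4}
Size = 2

2


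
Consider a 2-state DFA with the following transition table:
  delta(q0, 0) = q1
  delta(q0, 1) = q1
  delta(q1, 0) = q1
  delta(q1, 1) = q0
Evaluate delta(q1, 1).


Looking up transition function:
delta(q1, 1) in the table
Row: q1, Column: 1
Result: q0

q0


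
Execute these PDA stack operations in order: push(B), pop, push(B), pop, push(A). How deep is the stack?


Tracing stack operations:
  push(B) -> stack = [B], depth=1
  pop -> removed B, stack = [], depth=0
  push(B) -> stack = [B], depth=1
  pop -> removed B, stack = [], depth=0
  push(A) -> stack = [A], depth=1
Final depth = 1

1


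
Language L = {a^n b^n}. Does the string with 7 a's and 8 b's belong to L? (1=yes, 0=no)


Language requires equal numbers of a's and b's
PDA pushes for each 'a', pops for each 'b'
Number of a's = 7
Number of b's = 8
7 != 8 -> Reject

0


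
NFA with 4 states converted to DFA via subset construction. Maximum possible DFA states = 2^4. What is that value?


NFA has 4 states
Subset construction: each DFA state = subset of NFA states
Maximum subsets = 2^4
2^4 = 16

16


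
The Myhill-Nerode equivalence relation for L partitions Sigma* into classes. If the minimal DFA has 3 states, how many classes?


Myhill-Nerode theorem:
Number of equivalence classes = number of states in minimal DFA
Minimal DFA states = 3
Therefore equivalence classes = 3

3


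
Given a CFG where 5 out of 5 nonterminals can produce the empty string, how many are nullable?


Nonterminals: {S, A, B, C, D}
A nonterminal is nullable if it can derive epsilon
Counting nullable nonterminals: 5
Total nullable = 5

5


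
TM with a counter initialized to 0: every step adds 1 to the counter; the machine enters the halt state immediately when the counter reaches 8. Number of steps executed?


Counter starts at 0. Counting sequence:
  Step 1: counter = 1
  Step 2: counter = 2
  Step 3: counter = 3
  Step 4: counter = 4
  Step 5: counter = 5
  Step 6: counter = 6
  Step 7: counter = 7
  Step 8: counter = 8
Counter reached 8 -> halt
Total steps = 8

8


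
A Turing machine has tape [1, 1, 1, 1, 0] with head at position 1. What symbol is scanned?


Tape: [1, 1, 1, 1, 0]
Positions: 0 1 2 3 4
Values:    1 1 1 1 0
Head at position 1
tape[1] = 1

1


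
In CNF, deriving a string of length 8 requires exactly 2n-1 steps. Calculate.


Chomsky Normal Form derivation:
String length n = 8
Each step either:
  - Splits a nonterminal into two (n-1 such steps)
  - Converts a nonterminal to terminal (n such steps)
Total = (n-1) + n = 2n - 1
= 2(8) - 1
= 16 - 1
= 15

15


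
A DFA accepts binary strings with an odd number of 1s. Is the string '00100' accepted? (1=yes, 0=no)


DFA has 2 states: q_even (start, accept=no) and q_odd
Processing string '00100' character by character:
  Position 0: read '0', 1-count=0 -> q_even (no change)
  Position 1: read '0', 1-count=0 -> q_even (no change)
  Position 2: read '1', 1-count=1 -> q_odd
  Position 3: read '0', 1-count=1 -> q_odd (no change)
  Position 4: read '0', 1-count=1 -> q_odd (no change)
Final state: q_odd, total 1s = 1 (odd); the DFA requires an odd count -> accept

1


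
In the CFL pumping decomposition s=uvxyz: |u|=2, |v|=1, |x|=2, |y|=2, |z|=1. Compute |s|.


|s| = |u| + |v| + |x| + |y| + |z|
= 2 + 1 + 2 + 2 + 1
= 3 + 2 + 3
= 5 + 3
= 8

8


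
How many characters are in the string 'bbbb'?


String: 'bbbb'
Counting characters:
  'b' appears 4 time(s)
Total length = 0 + 4 = 4

4


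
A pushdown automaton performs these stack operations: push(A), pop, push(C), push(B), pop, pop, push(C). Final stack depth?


Tracing stack operations:
  push(A) -> stack = [A], depth=1
  pop -> removed A, stack = [], depth=0
  push(C) -> stack = [C], depth=1
  push(B) -> stack = [C,B], depth=2
  pop -> removed B, stack = [C], depth=1
  pop -> removed C, stack = [], depth=0
  push(C) -> stack = [C], depth=1
Final depth = 1

1


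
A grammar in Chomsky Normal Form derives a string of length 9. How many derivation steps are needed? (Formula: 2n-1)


Chomsky Normal Form derivation:
String length n = 9
Each step either:
  - Splits a nonterminal into two (n-1 such steps)
  - Converts a nonterminal to terminal (n such steps)
Total = (n-1) + n = 2n - 1
= 2(9) - 1
= 18 - 1
= 17

17


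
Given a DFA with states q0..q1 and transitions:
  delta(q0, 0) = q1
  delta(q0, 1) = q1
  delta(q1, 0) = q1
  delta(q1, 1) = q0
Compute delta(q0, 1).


Looking up transition function:
delta(q0, 1) in the table
Row: q0, Column: 1
Result: q1

q1


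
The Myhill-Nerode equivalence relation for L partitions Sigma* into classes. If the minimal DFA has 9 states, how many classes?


Myhill-Nerode theorem:
Number of equivalence classes = number of states in minimal DFA
Minimal DFA states = 9
Therefore equivalence classes = 9

9


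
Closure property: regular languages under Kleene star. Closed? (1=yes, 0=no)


Regular languages are closed under:
- Union (DFA product construction)
- Intersection (DFA product construction)
- Complement (swap accept/reject states)
- Concatenation (NFA construction)
- Kleene star (NFA construction)
Kleene star is in this list
Therefore: closed

1


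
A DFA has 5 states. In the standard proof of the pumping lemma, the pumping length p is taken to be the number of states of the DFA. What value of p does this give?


Pumping lemma for regular languages (standard proof):
Take p = |Q|, the number of DFA states.
Any string of length >= |Q| passes through |Q|+1 states while reading its first |Q| symbols,
so by pigeonhole some state repeats, giving the loop that can be pumped.
Here |Q| = 5
Therefore the proof uses p = 5

5


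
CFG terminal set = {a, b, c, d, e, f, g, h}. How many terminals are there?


Terminal symbols: a, b, c, d, e, f, g, h
Counting each: a (#1), b (#2), c (#3), d (#4), e (#5), f (#6), g (#7), h (#8)
Total = 8

8


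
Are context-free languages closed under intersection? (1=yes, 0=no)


CFL closure properties:
  Closed under: union, concatenation, Kleene star
  NOT closed under: intersection, complement
Operation 'intersection' is in not-closed list -> No (not closed)

0


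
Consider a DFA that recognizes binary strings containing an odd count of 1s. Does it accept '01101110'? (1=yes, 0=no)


DFA has 2 states: q_even (start, accept=no) and q_odd
Processing string '01101110' character by character:
  Position 0: read '0', 1-count=0 -> q_even (no change)
  Position 1: read '1', 1-count=1 -> q_odd
  Position 2: read '1', 1-count=2 -> q_even
  Position 3: read '0', 1-count=2 -> q_even (no change)
  Position 4: read '1', 1-count=3 -> q_odd
  Position 5: read '1', 1-count=4 -> q_even
  Position 6: read '1', 1-count=5 -> q_odd
  Position 7: read '0', 1-count=5 -> q_odd (no change)
Final state: q_odd, total 1s = 5 (odd); the DFA requires an odd count -> accept

1


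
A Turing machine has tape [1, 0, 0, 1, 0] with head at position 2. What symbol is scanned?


Tape: [1, 0, 0, 1, 0]
Positions: 0 1 2 3 4
Values:    1 0 0 1 0
Head at position 2
tape[2] = 0

0


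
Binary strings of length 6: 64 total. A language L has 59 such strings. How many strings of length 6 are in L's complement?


Alphabet: {0,1}
String length: 6
Total strings of length 6 = 2^6 = 64
Strings in L = 59
Complement = total - |L|
= 64 - 59
= 5

5


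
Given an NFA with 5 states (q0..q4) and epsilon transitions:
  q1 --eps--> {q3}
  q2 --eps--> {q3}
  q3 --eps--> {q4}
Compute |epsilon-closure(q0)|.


Starting from q0
Initialize closure = {q0}
q0 has no outgoing epsilon transitions -> nothing to add
Final closure: {q0}
Size = 1

1


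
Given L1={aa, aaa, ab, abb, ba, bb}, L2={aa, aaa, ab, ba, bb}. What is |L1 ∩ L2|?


L1 = {aa, aaa, ab, abb, ba, bb}
L2 = {aa, aaa, ab, ba, bb}
Checking each string in L1 against L2:
  'aa': in L2? Yes
  'aaa': in L2? Yes
  'ab': in L2? Yes
  'abb': in L2? No
  'ba': in L2? Yes
  'bb': in L2? Yes
Intersection = {aa, aaa, ab, ba, bb}
|L1 ∩ L2| = 5

5


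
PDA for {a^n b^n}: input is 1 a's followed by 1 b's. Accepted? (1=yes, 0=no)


Language requires equal numbers of a's and b's
PDA pushes for each 'a', pops for each 'b'
Number of a's = 1
Number of b's = 1
1 == 1 -> Accept

1


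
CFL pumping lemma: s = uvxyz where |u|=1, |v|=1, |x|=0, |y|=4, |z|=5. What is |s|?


|s| = |u| + |v| + |x| + |y| + |z|
= 1 + 1 + 0 + 4 + 5
= 2 + 0 + 9
= 2 + 9
= 11

11


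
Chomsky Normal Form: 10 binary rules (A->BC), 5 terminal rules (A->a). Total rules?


CNF allows two rule forms:
  A -> BC (binary): 10 rules
  A -> a (terminal): 5 rules
Total = 10 + 5 = 15

15


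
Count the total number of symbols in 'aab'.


String: 'aab'
Counting characters:
  'a' appears 2 time(s)
  'b' appears 1 time(s)
Total length = 2 + 1 = 3

3


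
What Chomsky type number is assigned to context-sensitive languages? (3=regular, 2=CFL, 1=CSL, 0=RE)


Chomsky hierarchy levels:
  Type 3: Regular (DFA/NFA/regex)
  Type 2: Context-free (PDA)
  Type 1: Context-sensitive
  Type 0: Recursively enumerable (TM)
'context-sensitive' corresponds to Type 1

1


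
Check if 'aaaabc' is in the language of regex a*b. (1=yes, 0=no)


Pattern: a*b
String: 'aaaabc'
Pattern requires: zero or more 'a's followed by exactly one 'b'
Found 4 leading 'a's
Remaining: 'bc'
Remaining is not 'b' -> no match
Result: 0

0


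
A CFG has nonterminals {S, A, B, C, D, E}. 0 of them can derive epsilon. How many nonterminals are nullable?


Nonterminals: {S, A, B, C, D, E}
A nonterminal is nullable if it can derive epsilon
Counting nullable nonterminals: 0
Total nullable = 0

0


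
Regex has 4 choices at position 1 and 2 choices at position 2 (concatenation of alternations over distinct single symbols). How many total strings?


First group: 4 alternatives
Second group: 2 alternatives
Concatenation: each choice from group 1 pairs with each from group 2
Total = 4 x 2 = 8

8


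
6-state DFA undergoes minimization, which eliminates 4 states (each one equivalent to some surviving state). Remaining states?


Original DFA: 6 states
Redundant states removed: 4
Minimized states = original - removed
= 6 - 4
= 2

2


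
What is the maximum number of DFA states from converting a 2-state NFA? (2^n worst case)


NFA has 2 states
Subset construction: each DFA state = subset of NFA states
Maximum subsets = 2^2
2^2 = 4

4


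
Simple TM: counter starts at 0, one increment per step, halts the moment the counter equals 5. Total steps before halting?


Counter starts at 0. Counting sequence:
  Step 1: counter = 1
  Step 2: counter = 2
  Step 3: counter = 3
  Step 4: counter = 4
  Step 5: counter = 5
Counter reached 5 -> halt
Total steps = 5

5


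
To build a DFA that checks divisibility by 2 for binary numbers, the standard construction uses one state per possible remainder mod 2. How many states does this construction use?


Divisibility by 2 is tracked via the remainder mod 2: 0, 1, ..., 1
The construction assigns one state to each remainder
Number of remainders = 2

2


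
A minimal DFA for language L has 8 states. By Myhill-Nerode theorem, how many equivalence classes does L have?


Myhill-Nerode theorem:
Number of equivalence classes = number of states in minimal DFA
Minimal DFA states = 8
Therefore equivalence classes = 8

8


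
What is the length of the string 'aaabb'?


String: 'aaabb'
Counting characters:
  'a' appears 3 time(s)
  'b' appears 2 time(s)
Total length = 3 + 2 = 5

5


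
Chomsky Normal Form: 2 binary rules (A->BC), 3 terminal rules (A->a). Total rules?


CNF allows two rule forms:
  A -> BC (binary): 2 rules
  A -> a (terminal): 3 rules
Total = 2 + 3 = 5

5


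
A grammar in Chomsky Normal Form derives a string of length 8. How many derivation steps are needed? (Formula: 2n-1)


Chomsky Normal Form derivation:
String length n = 8
Each step either:
  - Splits a nonterminal into two (n-1 such steps)
  - Converts a nonterminal to terminal (n such steps)
Total = (n-1) + n = 2n - 1
= 2(8) - 1
= 16 - 1
= 15

15


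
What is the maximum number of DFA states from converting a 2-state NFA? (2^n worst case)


NFA has 2 states
Subset construction: each DFA state = subset of NFA states
Maximum subsets = 2^2
2^2 = 4

4


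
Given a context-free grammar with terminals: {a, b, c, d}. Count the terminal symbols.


Terminal symbols: a, b, c, d
Counting each: a (#1), b (#2), c (#3), d (#4)
Total = 4

4


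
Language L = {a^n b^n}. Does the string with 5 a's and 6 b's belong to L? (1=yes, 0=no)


Language requires equal numbers of a's and b's
PDA pushes for each 'a', pops for each 'b'
Number of a's = 5
Number of b's = 6
5 != 6 -> Reject

0
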